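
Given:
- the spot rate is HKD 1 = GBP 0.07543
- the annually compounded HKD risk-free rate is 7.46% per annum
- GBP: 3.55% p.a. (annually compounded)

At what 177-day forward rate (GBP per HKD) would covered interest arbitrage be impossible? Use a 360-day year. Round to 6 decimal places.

0.074068

T = 177/360 years.
Growth of 1 GBP over T: (1 + 0.0355)^(177/360) = 1.0172994.
HKD accumulates by (1 + 0.0746)^(177/360) = 1.0360078.
So F = 0.07543 × 1.0172994 / 1.0360078 = 0.07406787 (GBP/HKD).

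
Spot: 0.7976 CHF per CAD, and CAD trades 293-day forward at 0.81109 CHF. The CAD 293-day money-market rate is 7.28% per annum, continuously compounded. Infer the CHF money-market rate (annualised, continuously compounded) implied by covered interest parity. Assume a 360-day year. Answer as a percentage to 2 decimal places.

T = 293/360 years.
By CIP, F/S equals the CHF-to-CAD growth ratio: 0.81109/0.7976 = 1.0169132.
CAD growth factor: e^(0.0728×293/360) = 1.0610416.
So the CHF growth factor = 1.0789872.
Take logs: ln 1.0789872 / (293/360) = 0.093407, so 9.34%.

9.34%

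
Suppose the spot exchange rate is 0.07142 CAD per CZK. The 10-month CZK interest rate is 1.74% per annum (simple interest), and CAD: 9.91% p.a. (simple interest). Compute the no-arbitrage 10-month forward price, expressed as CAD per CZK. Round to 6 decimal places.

T = 10/12 years.
Growth of 1 CAD over T: 1 + 0.0991×10/12 = 1.0825833.
Growth of 1 CZK over T: 1 + 0.0174×10/12 = 1.014500.
So F = 0.07142 × 1.0825833 / 1.014500 = 0.07621301 (CAD/CZK).

0.076213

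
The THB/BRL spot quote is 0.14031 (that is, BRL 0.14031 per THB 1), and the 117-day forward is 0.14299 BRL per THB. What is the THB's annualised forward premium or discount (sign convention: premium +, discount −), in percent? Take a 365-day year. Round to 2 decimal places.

+5.96%

T = 117/365 years.
Period premium: (0.14299 − 0.14031)/0.14031 = 0.0191006.
Per annum: 0.0191006 / (117/365) = 0.059587 = 5.96%.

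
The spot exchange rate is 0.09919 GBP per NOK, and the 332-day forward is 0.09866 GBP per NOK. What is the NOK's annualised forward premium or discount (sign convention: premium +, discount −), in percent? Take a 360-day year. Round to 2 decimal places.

T = 332/360 years.
NOK trades forward at -0.53433% vs spot over the period.
Per annum: -0.0053433 / (332/360) = -0.005794 = -0.58%.

-0.58%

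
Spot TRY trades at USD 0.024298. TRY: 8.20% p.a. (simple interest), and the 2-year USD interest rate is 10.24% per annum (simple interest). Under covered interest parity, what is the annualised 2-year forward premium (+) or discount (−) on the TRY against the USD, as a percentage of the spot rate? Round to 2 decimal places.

T = 2 years.
F = S · g_USD/g_TRY = 0.024298 × 1.204800/1.164000 = 0.025149682.
Annualised premium = (F − S)/S × (1/T) = (0.025149682 − 0.024298)/0.024298 ÷ 2 = 1.75%.

+1.75%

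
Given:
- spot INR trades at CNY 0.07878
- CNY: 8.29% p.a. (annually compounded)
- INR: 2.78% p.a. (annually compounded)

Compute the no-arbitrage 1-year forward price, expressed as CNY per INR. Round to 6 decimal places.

T = 1 year.
Growth of 1 CNY over T: (1 + 0.0829)^1 = 1.082900.
INR accumulates by (1 + 0.0278)^1 = 1.027800.
So F = 0.07878 × 1.082900 / 1.027800 = 0.08300337 (CNY/INR).

0.083003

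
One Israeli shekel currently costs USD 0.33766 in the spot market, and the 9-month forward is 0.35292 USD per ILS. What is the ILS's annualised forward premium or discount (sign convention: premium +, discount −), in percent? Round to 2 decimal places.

+6.03%

T = 9/12 years.
ILS trades forward at +4.51934% vs spot over the period.
Annualise by dividing by T: 0.0451934 / (9/12) = 0.060258 → 6.03%.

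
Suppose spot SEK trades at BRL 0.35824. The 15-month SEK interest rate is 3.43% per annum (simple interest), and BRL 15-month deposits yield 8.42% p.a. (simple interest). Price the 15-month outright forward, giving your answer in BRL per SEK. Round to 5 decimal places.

T = 15/12 years.
BRL growth factor: 1 + 0.0842×15/12 = 1.105250.
SEK accumulates by 1 + 0.0343×15/12 = 1.042875.
Forward (BRL per SEK) = 0.35824 × 1.105250 / 1.042875 = 0.3796666.

0.37967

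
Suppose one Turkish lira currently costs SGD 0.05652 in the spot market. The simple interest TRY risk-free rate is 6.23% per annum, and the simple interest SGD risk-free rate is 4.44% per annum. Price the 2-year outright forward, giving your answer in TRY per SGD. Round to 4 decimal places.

18.2746

T = 2 years.
Growth of 1 SGD over T: 1 + 0.0444×2 = 1.088800.
TRY accumulates by 1 + 0.0623×2 = 1.124600.
CIP: F = S · (grow SGD)/(grow TRY) = 0.05652 × 1.088800/1.124600 = 0.054720768 SGD per TRY.
Quoted the other way: 1/0.054720768 = 18.2746 TRY per SGD.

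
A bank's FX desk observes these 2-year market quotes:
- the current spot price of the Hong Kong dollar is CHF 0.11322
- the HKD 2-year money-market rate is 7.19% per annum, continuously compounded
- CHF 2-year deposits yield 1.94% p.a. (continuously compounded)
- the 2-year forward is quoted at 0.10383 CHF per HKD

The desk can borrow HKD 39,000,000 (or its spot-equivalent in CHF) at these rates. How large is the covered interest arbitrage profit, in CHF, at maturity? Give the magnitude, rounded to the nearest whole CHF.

T = 2 years.
Keep in HKD, deliver into the forward: 39,000,000·1.154653155·0.10383 = CHF 4,675,617.85.
Swap to CHF now, deposit: 39,000,000·0.11322·1.03956255 = CHF 4,590,271.60.
The quoted forward overvalues HKD, so borrow CHF, buy HKD at spot, deposit the HKD at 7.19%, and sell the proceeds forward at 0.10383.
The gap between the two covered legs is CHF 85,346.

CHF 85,346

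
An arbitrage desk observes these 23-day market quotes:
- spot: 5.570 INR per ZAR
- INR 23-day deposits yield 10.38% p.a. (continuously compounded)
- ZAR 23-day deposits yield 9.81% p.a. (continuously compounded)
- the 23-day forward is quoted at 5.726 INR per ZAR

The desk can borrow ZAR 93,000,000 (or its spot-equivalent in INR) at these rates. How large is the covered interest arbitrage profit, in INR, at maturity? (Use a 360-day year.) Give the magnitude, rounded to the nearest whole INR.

T = 23/360 years.
Keep in ZAR, deliver into the forward: 93,000,000·1.00628718188·5.726 = INR 535,866,037.52.
Swap to INR now, deposit: 93,000,000·5.570·1.00665370486 = INR 521,456,685.65.
The quoted forward overvalues ZAR, so borrow INR, buy ZAR at spot, deposit the ZAR at 9.81%, and sell the proceeds forward at 5.726.
Arbitrage profit = |535,866,037.52 − 521,456,685.65| = INR 14,409,352.

INR 14,409,352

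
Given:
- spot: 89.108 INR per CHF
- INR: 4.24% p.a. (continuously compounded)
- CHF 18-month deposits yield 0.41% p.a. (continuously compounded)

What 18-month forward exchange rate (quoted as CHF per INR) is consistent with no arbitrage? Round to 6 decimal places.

0.010596

T = 18/12 years.
Growth of 1 INR over T: e^(0.0424×18/12) = 1.065666.
CHF accumulates by e^(0.0041×18/12) = 1.006169.
So F = 89.108 × 1.065666 / 1.006169 = 94.37715 (INR/CHF).
Invert for CHF per INR: 1 / 94.37715 = 0.010596.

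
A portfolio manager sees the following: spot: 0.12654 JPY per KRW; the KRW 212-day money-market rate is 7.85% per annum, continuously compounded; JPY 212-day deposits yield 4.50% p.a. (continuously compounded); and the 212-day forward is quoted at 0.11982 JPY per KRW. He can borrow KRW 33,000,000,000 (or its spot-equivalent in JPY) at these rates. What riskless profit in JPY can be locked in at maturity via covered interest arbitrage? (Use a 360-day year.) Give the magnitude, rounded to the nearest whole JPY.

T = 212/360 years.
Route A — deposit KRW, sell forward: 33,000,000,000 × 1.047312938404 × 0.11982 = JPY 4,141,138,197.23.
Route B — convert at spot, deposit JPY: 33,000,000,000 × 0.12654 × 1.026854247262 = JPY 4,287,958,502.80.
The quoted forward undervalues KRW, so borrow KRW, convert to JPY at spot, deposit the JPY at 4.50%, and buy KRW forward at 0.11982 to cover the loan.
The gap between the two covered legs is JPY 146,820,306.

JPY 146,820,306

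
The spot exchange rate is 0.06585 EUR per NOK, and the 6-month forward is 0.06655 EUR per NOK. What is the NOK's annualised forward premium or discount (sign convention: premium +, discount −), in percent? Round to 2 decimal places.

T = 6/12 years.
Period premium: (0.06655 − 0.06585)/0.06585 = 0.0106302.
×(1/T) gives 2.13% p.a.

+2.13%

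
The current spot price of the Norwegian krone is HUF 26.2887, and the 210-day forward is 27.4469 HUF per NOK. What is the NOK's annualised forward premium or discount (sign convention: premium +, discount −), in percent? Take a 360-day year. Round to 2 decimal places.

T = 210/360 years.
NOK trades forward at +4.40570% vs spot over the period.
Per annum: 0.0440570 / (210/360) = 0.075526 = 7.55%.

+7.55%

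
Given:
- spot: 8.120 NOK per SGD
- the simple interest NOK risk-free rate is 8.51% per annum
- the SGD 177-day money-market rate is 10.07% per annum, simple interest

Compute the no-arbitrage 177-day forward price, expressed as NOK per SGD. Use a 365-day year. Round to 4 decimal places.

8.0614

T = 177/365 years.
Growth of 1 NOK over T: 1 + 0.0851×177/365 = 1.0412677.
SGD growth factor: 1 + 0.1007×177/365 = 1.0488326.
So F = 8.12 × 1.0412677 / 1.0488326 = 8.061433 (NOK/SGD).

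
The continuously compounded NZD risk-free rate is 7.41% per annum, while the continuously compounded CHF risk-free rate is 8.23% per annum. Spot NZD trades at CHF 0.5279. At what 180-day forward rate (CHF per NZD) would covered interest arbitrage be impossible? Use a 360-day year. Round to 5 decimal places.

T = 180/360 years.
CHF accumulates by e^(0.0823×180/360) = 1.0420084.
NZD accumulates by e^(0.0741×180/360) = 1.0377449.
So F = 0.5279 × 1.0420084 / 1.0377449 = 0.5300688 (CHF/NZD).

0.53007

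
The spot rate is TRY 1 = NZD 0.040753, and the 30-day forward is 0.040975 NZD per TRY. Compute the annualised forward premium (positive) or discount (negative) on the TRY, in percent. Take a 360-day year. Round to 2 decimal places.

T = 30/360 years.
TRY trades forward at +0.54475% vs spot over the period.
Per annum: 0.0054475 / (30/360) = 0.065370 = 6.54%.

+6.54%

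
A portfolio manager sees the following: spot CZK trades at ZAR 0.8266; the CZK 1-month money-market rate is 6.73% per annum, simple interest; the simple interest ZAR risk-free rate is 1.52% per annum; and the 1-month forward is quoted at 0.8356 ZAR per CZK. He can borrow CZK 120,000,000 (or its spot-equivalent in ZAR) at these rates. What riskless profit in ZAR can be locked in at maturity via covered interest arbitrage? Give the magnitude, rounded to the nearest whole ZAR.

ZAR 1,516,716

T = 1/12 years.
Keep in CZK, deliver into the forward: 120,000,000·1.00560833333·0.8356 = ZAR 100,834,358.80.
Swap to ZAR now, deposit: 120,000,000·0.8266·1.00126666667 = ZAR 99,317,643.20.
The quoted forward overvalues CZK, so borrow ZAR, buy CZK at spot, deposit the CZK at 6.73%, and sell the proceeds forward at 0.8356.
Arbitrage profit = |100,834,358.80 − 99,317,643.20| = ZAR 1,516,716.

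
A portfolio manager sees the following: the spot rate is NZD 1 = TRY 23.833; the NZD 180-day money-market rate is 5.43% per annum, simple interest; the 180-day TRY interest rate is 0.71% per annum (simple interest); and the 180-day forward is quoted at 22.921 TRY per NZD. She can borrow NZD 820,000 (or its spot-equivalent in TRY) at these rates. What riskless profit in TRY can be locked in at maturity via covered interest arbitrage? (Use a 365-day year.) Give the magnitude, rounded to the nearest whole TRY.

T = 180/365 years.
Route A — deposit NZD, sell forward: 820,000 × 1.0267780822 × 22.921 = TRY 19,298,519.95.
Route B — convert at spot, deposit TRY: 820,000 × 23.833 × 1.0035013699 = TRY 19,611,487.48.
The quoted forward undervalues NZD, so borrow NZD, convert to TRY at spot, deposit the TRY at 0.71%, and buy NZD forward at 22.921 to cover the loan.
Arbitrage profit = |19,298,519.95 − 19,611,487.48| = TRY 312,968.

TRY 312,968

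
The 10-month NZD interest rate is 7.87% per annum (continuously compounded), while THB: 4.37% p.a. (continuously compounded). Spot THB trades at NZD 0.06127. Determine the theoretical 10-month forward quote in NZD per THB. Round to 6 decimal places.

T = 10/12 years.
Growth of 1 NZD over T: e^(0.0787×10/12) = 1.0677817.
THB growth factor: e^(0.0437×10/12) = 1.0370879.
CIP: F = S · (grow NZD)/(grow THB) = 0.06127 × 1.0677817/1.0370879 = 0.06308336 NZD per THB.

0.063083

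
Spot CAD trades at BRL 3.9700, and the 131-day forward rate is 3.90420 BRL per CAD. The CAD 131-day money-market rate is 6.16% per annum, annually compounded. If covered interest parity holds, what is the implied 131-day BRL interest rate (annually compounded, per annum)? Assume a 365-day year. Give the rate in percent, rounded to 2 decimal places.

1.33%

T = 131/365 years.
F/S = 3.9042/3.97 = 0.9834257 = (growth of BRL) / (growth of CAD).
CAD growth factor: (1 + 0.0616)^(131/365) = 1.0216861.
Hence g_BRL = 1.0047524.
Annualise: 1.0047524^(365/131) − 1 = 0.013298 = 1.33%.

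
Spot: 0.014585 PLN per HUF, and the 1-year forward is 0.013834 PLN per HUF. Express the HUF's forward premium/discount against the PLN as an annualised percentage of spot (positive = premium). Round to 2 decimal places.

-5.15%

T = 1 year.
(F − S)/S = (0.013834 − 0.014585)/0.014585 = -0.0514913.
Per annum: -0.0514913 / 1 = -0.051491 = -5.15%.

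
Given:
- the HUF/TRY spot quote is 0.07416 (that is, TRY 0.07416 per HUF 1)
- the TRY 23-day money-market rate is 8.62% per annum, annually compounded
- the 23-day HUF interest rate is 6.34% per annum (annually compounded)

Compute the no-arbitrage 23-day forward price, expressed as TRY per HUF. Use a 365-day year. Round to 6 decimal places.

T = 23/365 years.
TRY growth factor: (1 + 0.0862)^(23/365) = 1.0052239.
Growth of 1 HUF over T: (1 + 0.0634)^(23/365) = 1.003881.
Forward (TRY per HUF) = 0.07416 × 1.0052239 / 1.003881 = 0.07425920.

0.074259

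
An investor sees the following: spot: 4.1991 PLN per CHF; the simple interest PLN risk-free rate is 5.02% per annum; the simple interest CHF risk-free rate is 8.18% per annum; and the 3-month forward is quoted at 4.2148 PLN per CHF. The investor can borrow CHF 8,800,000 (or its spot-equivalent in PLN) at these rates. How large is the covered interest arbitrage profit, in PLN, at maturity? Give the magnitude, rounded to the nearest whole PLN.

T = 3/12 years.
Route A — deposit CHF, sell forward: 8,800,000 × 1.020450 × 4.2148 = PLN 37,848,735.41.
Route B — convert at spot, deposit PLN: 8,800,000 × 4.1991 × 1.012550 = PLN 37,415,828.60.
The quoted forward overvalues CHF, so borrow PLN, buy CHF at spot, deposit the CHF at 8.18%, and sell the proceeds forward at 4.2148.
Arbitrage profit = |37,848,735.41 − 37,415,828.60| = PLN 432,907.

PLN 432,907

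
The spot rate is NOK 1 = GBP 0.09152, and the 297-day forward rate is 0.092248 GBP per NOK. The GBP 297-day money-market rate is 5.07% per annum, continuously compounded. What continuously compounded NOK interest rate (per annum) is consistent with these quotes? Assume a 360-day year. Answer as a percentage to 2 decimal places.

4.11%

T = 297/360 years.
By CIP, F/S equals the GBP-to-NOK growth ratio: 0.092248/0.09152 = 1.0079545.
GBP growth factor: e^(0.0507×297/360) = 1.0427146.
That pins the NOK growth at 1.0344858.
r = ln(1.0344858)/(297/360) = 0.041096 → 4.11%.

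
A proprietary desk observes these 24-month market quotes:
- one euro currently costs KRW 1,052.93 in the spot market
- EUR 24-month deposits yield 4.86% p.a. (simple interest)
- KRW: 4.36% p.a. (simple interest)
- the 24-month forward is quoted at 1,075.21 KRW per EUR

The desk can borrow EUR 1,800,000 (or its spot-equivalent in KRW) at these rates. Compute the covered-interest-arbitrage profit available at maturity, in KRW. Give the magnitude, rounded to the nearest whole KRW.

KRW 62,954,849

T = 2 years.
Route A — deposit EUR, sell forward: 1,800,000 × 1.097200 × 1075.21 = KRW 2,123,496,741.60.
Route B — convert at spot, deposit KRW: 1,800,000 × 1052.93 × 1.087200 = KRW 2,060,541,892.80.
The quoted forward overvalues EUR, so borrow KRW, buy EUR at spot, deposit the EUR at 4.86%, and sell the proceeds forward at 1,075.21.
Arbitrage profit = |2,123,496,741.60 − 2,060,541,892.80| = KRW 62,954,849.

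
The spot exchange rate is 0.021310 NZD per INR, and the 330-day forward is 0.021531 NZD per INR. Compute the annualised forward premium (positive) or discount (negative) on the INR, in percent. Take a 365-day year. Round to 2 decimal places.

+1.15%

T = 330/365 years.
(F − S)/S = (0.021531 − 0.02131)/0.02131 = 0.0103707.
×(1/T) gives 1.15% p.a.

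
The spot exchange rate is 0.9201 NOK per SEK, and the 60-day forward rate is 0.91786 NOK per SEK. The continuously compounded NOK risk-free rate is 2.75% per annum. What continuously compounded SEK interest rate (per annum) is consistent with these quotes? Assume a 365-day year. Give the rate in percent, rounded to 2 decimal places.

4.23%

T = 60/365 years.
F/S = 0.91786/0.9201 = 0.9975655 = (growth of NOK) / (growth of SEK).
The NOK side grows by e^(0.0275×60/365) = 1.0045308.
That pins the SEK growth at 1.0069823.
r = ln(1.0069823)/(60/365) = 0.042328 → 4.23%.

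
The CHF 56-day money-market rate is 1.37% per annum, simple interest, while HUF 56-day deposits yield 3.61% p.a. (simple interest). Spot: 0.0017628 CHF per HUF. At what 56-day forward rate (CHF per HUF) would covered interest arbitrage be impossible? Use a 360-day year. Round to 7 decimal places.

0.0017567

T = 56/360 years.
Growth of 1 CHF over T: 1 + 0.0137×56/360 = 1.0021311.
HUF growth factor: 1 + 0.0361×56/360 = 1.0056156.
Forward (CHF per HUF) = 0.0017628 × 1.0021311 / 1.0056156 = 0.001756692.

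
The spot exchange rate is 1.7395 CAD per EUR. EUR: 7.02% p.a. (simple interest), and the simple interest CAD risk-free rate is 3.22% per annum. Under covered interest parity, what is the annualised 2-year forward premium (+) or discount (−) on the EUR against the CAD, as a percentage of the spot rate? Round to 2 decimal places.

T = 2 years.
CIP forward (CAD per EUR) = 1.7395 × 1.064400/1.140400 = 1.6235740.
Annualised premium = (F − S)/S × (1/T) = (1.6235740 − 1.7395)/1.7395 ÷ 2 = -3.33%.

-3.33%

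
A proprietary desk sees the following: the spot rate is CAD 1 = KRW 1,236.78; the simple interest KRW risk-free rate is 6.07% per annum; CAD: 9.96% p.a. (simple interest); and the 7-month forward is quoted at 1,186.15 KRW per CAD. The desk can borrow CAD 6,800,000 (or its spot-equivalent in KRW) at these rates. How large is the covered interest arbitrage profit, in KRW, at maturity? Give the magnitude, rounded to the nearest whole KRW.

KRW 173,447,624

T = 7/12 years.
Keep in CAD, deliver into the forward: 6,800,000·1.058100·1186.15 = KRW 8,534,444,142.00.
Swap to KRW now, deposit: 6,800,000·1236.78·1.035408333333 = KRW 8,707,891,765.80.
The quoted forward undervalues CAD, so borrow CAD, convert to KRW at spot, deposit the KRW at 6.07%, and buy CAD forward at 1,186.15 to cover the loan.
Profit = 8,707,891,765.80 − 8,534,444,142.00 = KRW 173,447,624.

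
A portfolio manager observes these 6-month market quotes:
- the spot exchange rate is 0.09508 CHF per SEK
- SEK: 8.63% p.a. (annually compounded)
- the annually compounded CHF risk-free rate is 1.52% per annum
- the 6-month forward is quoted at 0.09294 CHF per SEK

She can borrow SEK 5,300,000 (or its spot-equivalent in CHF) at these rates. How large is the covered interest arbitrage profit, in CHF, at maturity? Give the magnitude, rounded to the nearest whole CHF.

T = 6/12 years.
Invest the SEK and cover forward: 5,300,000 × 1.04225717 × 0.09294 = CHF 513,397.12.
Convert at spot and invest in CHF: 5,300,000 × 0.09508 × 1.00757134 = CHF 507,739.38.
The quoted forward overvalues SEK, so borrow CHF, buy SEK at spot, deposit the SEK at 8.63%, and sell the proceeds forward at 0.09294.
Arbitrage profit = |513,397.12 − 507,739.38| = CHF 5,658.

CHF 5,658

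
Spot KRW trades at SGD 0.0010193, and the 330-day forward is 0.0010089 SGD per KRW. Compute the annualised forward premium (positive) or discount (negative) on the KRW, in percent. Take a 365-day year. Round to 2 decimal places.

T = 330/365 years.
Period premium: (0.0010089 − 0.0010193)/0.0010193 = -0.0102031.
Annualise by dividing by T: -0.0102031 / (330/365) = -0.011285 → -1.13%.

-1.13%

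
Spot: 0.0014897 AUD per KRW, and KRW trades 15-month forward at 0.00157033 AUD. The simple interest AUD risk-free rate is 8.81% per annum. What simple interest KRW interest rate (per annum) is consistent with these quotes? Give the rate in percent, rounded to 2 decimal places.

4.25%

T = 15/12 years.
F/S = 0.00157033/0.0014897 = 1.0541250 = (growth of AUD) / (growth of KRW).
AUD growth factor: 1 + 0.0881×15/12 = 1.110125.
That pins the KRW growth at 1.0531246.
(1.0531246 − 1)/T = 0.042500, i.e. 4.25%.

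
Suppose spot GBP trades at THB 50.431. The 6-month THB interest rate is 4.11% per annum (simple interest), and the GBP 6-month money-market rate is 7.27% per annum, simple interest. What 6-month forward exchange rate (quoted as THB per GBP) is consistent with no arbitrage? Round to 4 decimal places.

T = 6/12 years.
THB accumulates by 1 + 0.0411×6/12 = 1.020550.
GBP accumulates by 1 + 0.0727×6/12 = 1.036350.
So F = 50.431 × 1.020550 / 1.036350 = 49.662138 (THB/GBP).

49.6621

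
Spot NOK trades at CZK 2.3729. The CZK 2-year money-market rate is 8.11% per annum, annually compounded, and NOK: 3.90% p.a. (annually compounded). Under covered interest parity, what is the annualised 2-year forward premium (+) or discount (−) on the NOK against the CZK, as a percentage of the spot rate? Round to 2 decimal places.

T = 2 years.
F = S · g_CZK/g_NOK = 2.3729 × 1.1687772/1.079521 = 2.5690945.
(F − S)/S ÷ T = (2.5690945 − 2.3729)/2.3729/2 = 0.041341 → 4.13%.

+4.13%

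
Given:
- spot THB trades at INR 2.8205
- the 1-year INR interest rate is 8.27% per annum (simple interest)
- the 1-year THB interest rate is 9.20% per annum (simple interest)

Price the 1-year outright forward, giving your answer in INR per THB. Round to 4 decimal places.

2.7965

T = 1 year.
INR accumulates by 1 + 0.0827×1 = 1.082700.
Growth of 1 THB over T: 1 + 0.0920×1 = 1.092000.
So F = 2.8205 × 1.082700 / 1.092000 = 2.796479 (INR/THB).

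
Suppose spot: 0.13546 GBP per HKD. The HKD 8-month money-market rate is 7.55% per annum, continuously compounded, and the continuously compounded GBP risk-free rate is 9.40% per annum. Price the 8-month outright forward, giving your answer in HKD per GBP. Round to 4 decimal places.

T = 8/12 years.
GBP growth factor: e^(0.0940×8/12) = 1.0646719.
Growth of 1 HKD over T: e^(0.0755×8/12) = 1.0516216.
Forward (GBP per HKD) = 0.13546 × 1.0646719 / 1.0516216 = 0.1371410.
Quoted the other way: 1/0.1371410 = 7.2918 HKD per GBP.

7.2918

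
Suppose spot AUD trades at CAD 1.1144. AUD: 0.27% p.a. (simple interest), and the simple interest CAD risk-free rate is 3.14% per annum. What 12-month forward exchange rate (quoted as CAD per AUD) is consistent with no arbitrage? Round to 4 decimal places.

1.1463

T = 1 year.
Growth of 1 CAD over T: 1 + 0.0314×1 = 1.031400.
Growth of 1 AUD over T: 1 + 0.0027×1 = 1.002700.
Forward (CAD per AUD) = 1.1144 × 1.031400 / 1.002700 = 1.146297.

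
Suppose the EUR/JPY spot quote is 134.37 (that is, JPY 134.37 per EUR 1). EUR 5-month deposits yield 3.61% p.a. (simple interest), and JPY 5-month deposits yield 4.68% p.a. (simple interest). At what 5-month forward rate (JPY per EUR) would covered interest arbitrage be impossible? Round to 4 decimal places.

T = 5/12 years.
JPY accumulates by 1 + 0.0468×5/12 = 1.019500.
EUR accumulates by 1 + 0.0361×5/12 = 1.015041667.
Forward (JPY per EUR) = 134.37 × 1.019500 / 1.015041667 = 134.960189.

134.9602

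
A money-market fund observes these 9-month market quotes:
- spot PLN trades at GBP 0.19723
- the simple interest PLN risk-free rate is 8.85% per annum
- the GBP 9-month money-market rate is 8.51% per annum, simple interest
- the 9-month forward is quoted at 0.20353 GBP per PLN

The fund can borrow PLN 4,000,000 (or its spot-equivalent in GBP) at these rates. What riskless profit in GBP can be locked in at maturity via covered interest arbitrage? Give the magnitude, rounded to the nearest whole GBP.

GBP 28,884

T = 9/12 years.
Route A — deposit PLN, sell forward: 4,000,000 × 1.066375 × 0.20353 = GBP 868,157.22.
Route B — convert at spot, deposit GBP: 4,000,000 × 0.19723 × 1.063825 = GBP 839,272.82.
The quoted forward overvalues PLN, so borrow GBP, buy PLN at spot, deposit the PLN at 8.85%, and sell the proceeds forward at 0.20353.
Arbitrage profit = |868,157.22 − 839,272.82| = GBP 28,884.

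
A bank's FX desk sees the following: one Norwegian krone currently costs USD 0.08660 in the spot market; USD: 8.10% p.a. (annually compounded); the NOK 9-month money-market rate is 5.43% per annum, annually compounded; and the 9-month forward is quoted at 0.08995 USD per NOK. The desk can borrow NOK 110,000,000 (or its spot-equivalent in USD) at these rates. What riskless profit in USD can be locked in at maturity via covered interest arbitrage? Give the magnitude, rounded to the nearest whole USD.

T = 9/12 years.
Route A — deposit NOK, sell forward: 110,000,000 × 1.040454649 × 0.08995 = USD 10,294,778.52.
Route B — convert at spot, deposit USD: 110,000,000 × 0.08660 × 1.060154767 = USD 10,099,034.31.
The quoted forward overvalues NOK, so borrow USD, buy NOK at spot, deposit the NOK at 5.43%, and sell the proceeds forward at 0.08995.
Profit = 10,294,778.52 − 10,099,034.31 = USD 195,744.

USD 195,744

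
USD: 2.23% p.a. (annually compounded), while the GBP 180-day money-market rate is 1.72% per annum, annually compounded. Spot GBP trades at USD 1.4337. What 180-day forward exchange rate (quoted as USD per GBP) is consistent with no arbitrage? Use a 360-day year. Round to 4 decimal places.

T = 180/360 years.
USD accumulates by (1 + 0.0223)^(180/360) = 1.0110885.
GBP accumulates by (1 + 0.0172)^(180/360) = 1.0085633.
So F = 1.4337 × 1.0110885 / 1.0085633 = 1.437290 (USD/GBP).

1.4373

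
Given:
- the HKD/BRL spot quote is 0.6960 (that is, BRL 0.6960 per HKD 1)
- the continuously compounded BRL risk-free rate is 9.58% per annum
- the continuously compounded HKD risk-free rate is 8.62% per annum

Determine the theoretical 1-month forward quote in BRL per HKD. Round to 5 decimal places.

T = 1/12 years.
Growth of 1 BRL over T: e^(0.0958×1/12) = 1.0080153.
Growth of 1 HKD over T: e^(0.0862×1/12) = 1.0072092.
CIP: F = S · (grow BRL)/(grow HKD) = 0.696 × 1.0080153/1.0072092 = 0.6965570 BRL per HKD.

0.69656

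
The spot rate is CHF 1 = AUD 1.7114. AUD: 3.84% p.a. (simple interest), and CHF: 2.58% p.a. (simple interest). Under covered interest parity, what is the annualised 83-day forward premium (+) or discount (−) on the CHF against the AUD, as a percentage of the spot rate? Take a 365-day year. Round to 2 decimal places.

+1.25%

T = 83/365 years.
No-arbitrage forward: 1.7114 × 1.0087321 / 1.0058668 = 1.7162751 AUD/CHF.
Annualised premium = (F − S)/S × (1/T) = (1.7162751 − 1.7114)/1.7114 ÷ (83/365) = 1.25%.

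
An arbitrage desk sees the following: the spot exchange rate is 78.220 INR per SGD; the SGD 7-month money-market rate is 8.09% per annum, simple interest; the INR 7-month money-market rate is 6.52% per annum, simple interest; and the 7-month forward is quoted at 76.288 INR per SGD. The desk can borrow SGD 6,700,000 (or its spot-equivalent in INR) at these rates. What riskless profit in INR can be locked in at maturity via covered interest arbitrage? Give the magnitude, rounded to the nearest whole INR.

INR 8,755,623

T = 7/12 years.
Keep in SGD, deliver into the forward: 6,700,000·1.04719166667·76.288 = INR 535,250,657.71.
Swap to INR now, deposit: 6,700,000·78.220·1.03803333333 = INR 544,006,281.13.
The quoted forward undervalues SGD, so borrow SGD, convert to INR at spot, deposit the INR at 6.52%, and buy SGD forward at 76.288 to cover the loan.
Profit = 544,006,281.13 − 535,250,657.71 = INR 8,755,623.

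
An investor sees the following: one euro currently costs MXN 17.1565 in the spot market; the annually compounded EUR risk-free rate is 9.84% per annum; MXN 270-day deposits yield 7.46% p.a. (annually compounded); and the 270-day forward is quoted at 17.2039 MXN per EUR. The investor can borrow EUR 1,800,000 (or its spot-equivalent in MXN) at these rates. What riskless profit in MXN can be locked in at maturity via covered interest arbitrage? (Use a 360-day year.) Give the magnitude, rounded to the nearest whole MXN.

MXN 631,469

T = 270/360 years.
Keep in EUR, deliver into the forward: 1,800,000·1.0729275406·17.2039 = MXN 33,225,368.61.
Swap to MXN now, deposit: 1,800,000·17.1565·1.0554438343 = MXN 32,593,899.86.
The quoted forward overvalues EUR, so borrow MXN, buy EUR at spot, deposit the EUR at 9.84%, and sell the proceeds forward at 17.2039.
The gap between the two covered legs is MXN 631,469.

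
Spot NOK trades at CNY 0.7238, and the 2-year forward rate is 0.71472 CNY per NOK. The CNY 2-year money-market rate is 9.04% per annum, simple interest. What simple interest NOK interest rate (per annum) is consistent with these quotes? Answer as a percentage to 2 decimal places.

9.79%

T = 2 years.
CIP gives F = S · g_CNY/g_NOK, so g_CNY/g_NOK = 0.71472/0.7238 = 0.9874551.
The CNY side grows by 1 + 0.0904×2 = 1.180800.
So the NOK growth factor = 1.1958012.
r = (1.1958012 − 1)/2 = 0.097901 → 9.79%.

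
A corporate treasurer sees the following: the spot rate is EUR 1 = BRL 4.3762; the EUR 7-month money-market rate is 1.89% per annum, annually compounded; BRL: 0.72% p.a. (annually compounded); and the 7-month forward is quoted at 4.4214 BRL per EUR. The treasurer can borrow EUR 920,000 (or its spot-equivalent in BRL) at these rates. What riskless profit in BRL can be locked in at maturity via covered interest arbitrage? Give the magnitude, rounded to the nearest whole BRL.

BRL 69,371

T = 7/12 years.
Keep in EUR, deliver into the forward: 920,000·1.010981972·4.4214 = BRL 4,112,359.24.
Swap to BRL now, deposit: 920,000·4.3762·1.004193721 = BRL 4,042,988.36.
The quoted forward overvalues EUR, so borrow BRL, buy EUR at spot, deposit the EUR at 1.89%, and sell the proceeds forward at 4.4214.
Arbitrage profit = |4,112,359.24 − 4,042,988.36| = BRL 69,371.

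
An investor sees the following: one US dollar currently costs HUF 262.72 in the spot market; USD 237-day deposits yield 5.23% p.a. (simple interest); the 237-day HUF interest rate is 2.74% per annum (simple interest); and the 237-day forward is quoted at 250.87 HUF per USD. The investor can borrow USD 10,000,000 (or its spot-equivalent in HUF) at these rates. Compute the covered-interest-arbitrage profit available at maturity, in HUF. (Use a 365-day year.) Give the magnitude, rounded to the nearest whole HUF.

T = 237/365 years.
Invest the USD and cover forward: 10,000,000 × 1.033959178082 × 250.87 = HUF 2,593,893,390.05.
Convert at spot and invest in HUF: 10,000,000 × 262.72 × 1.017791232877 = HUF 2,673,941,127.01.
The quoted forward undervalues USD, so borrow USD, convert to HUF at spot, deposit the HUF at 2.74%, and buy USD forward at 250.87 to cover the loan.
Arbitrage profit = |2,593,893,390.05 − 2,673,941,127.01| = HUF 80,047,737.

HUF 80,047,737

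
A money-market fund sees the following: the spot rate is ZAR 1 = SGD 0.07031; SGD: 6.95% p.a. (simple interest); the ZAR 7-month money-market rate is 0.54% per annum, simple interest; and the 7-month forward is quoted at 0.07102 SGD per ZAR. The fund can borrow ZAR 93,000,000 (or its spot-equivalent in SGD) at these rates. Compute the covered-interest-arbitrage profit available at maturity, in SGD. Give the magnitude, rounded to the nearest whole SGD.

T = 7/12 years.
Route A — deposit ZAR, sell forward: 93,000,000 × 1.003150 × 0.07102 = SGD 6,625,665.31.
Route B — convert at spot, deposit SGD: 93,000,000 × 0.07031 × 1.040541667 = SGD 6,803,925.07.
The quoted forward undervalues ZAR, so borrow ZAR, convert to SGD at spot, deposit the SGD at 6.95%, and buy ZAR forward at 0.07102 to cover the loan.
Profit = 6,803,925.07 − 6,625,665.31 = SGD 178,260.

SGD 178,260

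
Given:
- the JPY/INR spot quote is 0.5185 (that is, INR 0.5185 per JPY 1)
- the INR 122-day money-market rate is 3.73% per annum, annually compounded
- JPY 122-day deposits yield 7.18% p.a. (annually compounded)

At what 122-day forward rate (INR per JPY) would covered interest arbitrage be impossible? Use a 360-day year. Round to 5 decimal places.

T = 122/360 years.
Growth of 1 INR over T: (1 + 0.0373)^(122/360) = 1.0124878.
Growth of 1 JPY over T: (1 + 0.0718)^(122/360) = 1.0237766.
Forward (INR per JPY) = 0.5185 × 1.0124878 / 1.0237766 = 0.5127827.

0.51278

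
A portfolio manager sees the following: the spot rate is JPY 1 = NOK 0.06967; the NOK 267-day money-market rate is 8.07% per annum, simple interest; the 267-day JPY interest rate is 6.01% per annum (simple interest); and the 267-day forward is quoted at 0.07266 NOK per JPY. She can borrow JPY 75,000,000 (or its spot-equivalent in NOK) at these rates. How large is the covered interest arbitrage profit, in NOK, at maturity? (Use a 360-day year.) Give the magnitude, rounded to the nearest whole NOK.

NOK 154,413

T = 267/360 years.
Invest the JPY and cover forward: 75,000,000 × 1.044574167 × 0.07266 = NOK 5,692,406.92.
Convert at spot and invest in NOK: 75,000,000 × 0.06967 × 1.0598525 = NOK 5,537,994.28.
The quoted forward overvalues JPY, so borrow NOK, buy JPY at spot, deposit the JPY at 6.01%, and sell the proceeds forward at 0.07266.
Profit = 5,692,406.92 − 5,537,994.28 = NOK 154,413.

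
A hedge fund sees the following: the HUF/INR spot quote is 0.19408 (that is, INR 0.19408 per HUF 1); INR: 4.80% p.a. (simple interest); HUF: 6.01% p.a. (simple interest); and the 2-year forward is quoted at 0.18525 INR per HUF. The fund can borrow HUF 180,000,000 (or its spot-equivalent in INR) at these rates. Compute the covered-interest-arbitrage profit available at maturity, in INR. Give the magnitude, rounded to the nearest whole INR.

T = 2 years.
Keep in HUF, deliver into the forward: 180,000,000·1.120200·0.18525 = INR 37,353,069.00.
Swap to INR now, deposit: 180,000,000·0.19408·1.096000 = INR 38,288,102.40.
The quoted forward undervalues HUF, so borrow HUF, convert to INR at spot, deposit the INR at 4.80%, and buy HUF forward at 0.18525 to cover the loan.
Profit = 38,288,102.40 − 37,353,069.00 = INR 935,033.

INR 935,033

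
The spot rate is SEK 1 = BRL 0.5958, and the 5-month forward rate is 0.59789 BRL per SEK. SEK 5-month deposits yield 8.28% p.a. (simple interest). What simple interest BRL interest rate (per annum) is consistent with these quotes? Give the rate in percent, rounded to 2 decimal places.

T = 5/12 years.
F/S = 0.59789/0.5958 = 1.0035079 = (growth of BRL) / (growth of SEK).
The SEK side grows by 1 + 0.0828×5/12 = 1.034500.
So the BRL growth factor = 1.0381289.
r = (1.0381289 − 1)/(5/12) = 0.091509 → 9.15%.

9.15%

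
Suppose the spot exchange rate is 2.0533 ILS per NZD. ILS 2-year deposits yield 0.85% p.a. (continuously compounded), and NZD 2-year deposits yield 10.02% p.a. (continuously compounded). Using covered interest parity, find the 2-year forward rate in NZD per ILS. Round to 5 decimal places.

0.58506

T = 2 years.
Growth of 1 ILS over T: e^(0.0085×2) = 1.0171453.
NZD growth factor: e^(0.1002×2) = 1.2218914.
Forward (ILS per NZD) = 2.0533 × 1.0171453 / 1.2218914 = 1.709239.
Quoted the other way: 1/1.709239 = 0.58506 NZD per ILS.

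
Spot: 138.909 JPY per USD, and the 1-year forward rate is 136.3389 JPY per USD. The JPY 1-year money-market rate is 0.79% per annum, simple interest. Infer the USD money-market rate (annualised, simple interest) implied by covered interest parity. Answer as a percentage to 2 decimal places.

T = 1 year.
By CIP, F/S equals the JPY-to-USD growth ratio: 136.3389/138.909 = 0.9814980.
JPY growth factor: 1 + 0.0079×1 = 1.007900.
That pins the USD growth at 1.0268997.
(1.0268997 − 1)/T = 0.026900, i.e. 2.69%.

2.69%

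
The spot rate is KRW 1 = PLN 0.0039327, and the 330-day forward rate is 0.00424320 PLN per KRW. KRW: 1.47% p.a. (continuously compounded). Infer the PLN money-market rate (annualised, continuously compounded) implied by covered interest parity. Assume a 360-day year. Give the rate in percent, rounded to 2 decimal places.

T = 330/360 years.
F/S = 0.0042432/0.0039327 = 1.0789534 = (growth of PLN) / (growth of KRW).
The KRW side grows by e^(0.0147×330/360) = 1.0135662.
So the PLN growth factor = 1.0935907.
r = ln(1.0935907)/(330/360) = 0.097600 → 9.76%.

9.76%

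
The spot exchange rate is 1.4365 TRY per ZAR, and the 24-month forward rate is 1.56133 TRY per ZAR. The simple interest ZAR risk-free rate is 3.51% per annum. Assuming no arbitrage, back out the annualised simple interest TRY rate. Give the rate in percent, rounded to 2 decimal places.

8.16%

T = 2 years.
CIP gives F = S · g_TRY/g_ZAR, so g_TRY/g_ZAR = 1.56133/1.4365 = 1.0868987.
The ZAR side grows by 1 + 0.0351×2 = 1.070200.
That pins the TRY growth at 1.163199.
(1.163199 − 1)/T = 0.081600, i.e. 8.16%.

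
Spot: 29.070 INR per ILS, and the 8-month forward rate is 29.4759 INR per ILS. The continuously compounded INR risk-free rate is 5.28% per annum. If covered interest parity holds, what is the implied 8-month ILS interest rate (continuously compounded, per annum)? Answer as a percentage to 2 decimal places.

T = 8/12 years.
By CIP, F/S equals the INR-to-ILS growth ratio: 29.4759/29.07 = 1.0139628.
The INR side grows by e^(0.0528×8/12) = 1.0358269.
So the ILS growth factor = 1.021563.
Take logs: ln 1.021563 / (8/12) = 0.032001, so 3.20%.

3.20%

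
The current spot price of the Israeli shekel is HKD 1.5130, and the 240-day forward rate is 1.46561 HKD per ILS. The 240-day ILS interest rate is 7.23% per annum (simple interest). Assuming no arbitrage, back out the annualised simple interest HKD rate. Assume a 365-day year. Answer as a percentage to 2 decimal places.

2.24%

T = 240/365 years.
CIP gives F = S · g_HKD/g_ILS, so g_HKD/g_ILS = 1.46561/1.513 = 0.9686781.
The ILS side grows by 1 + 0.0723×240/365 = 1.0475397.
Hence g_HKD = 1.0147288.
(1.0147288 − 1)/T = 0.022400, i.e. 2.24%.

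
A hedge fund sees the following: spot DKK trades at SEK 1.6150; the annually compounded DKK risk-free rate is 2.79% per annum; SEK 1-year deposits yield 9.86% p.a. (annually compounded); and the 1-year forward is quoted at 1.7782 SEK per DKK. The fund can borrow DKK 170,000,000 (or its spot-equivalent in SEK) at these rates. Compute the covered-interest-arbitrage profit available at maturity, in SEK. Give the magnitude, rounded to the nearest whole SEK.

T = 1 year.
Invest the DKK and cover forward: 170,000,000 × 1.027900 × 1.7782 = SEK 310,728,002.60.
Convert at spot and invest in SEK: 170,000,000 × 1.6150 × 1.098600 = SEK 301,620,630.00.
The quoted forward overvalues DKK, so borrow SEK, buy DKK at spot, deposit the DKK at 2.79%, and sell the proceeds forward at 1.7782.
Profit = 310,728,002.60 − 301,620,630.00 = SEK 9,107,373.

SEK 9,107,373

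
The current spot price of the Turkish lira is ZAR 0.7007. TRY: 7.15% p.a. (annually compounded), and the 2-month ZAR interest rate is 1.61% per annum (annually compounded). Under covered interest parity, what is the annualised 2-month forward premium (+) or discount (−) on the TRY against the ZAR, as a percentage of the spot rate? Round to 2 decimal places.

T = 2/12 years.
F = S · g_ZAR/g_TRY = 0.7007 × 1.0026655/1.0115764 = 0.6945276.
(F − S)/S ÷ T = (0.6945276 − 0.7007)/0.7007/(2/12) = -0.052853 → -5.29%.

-5.29%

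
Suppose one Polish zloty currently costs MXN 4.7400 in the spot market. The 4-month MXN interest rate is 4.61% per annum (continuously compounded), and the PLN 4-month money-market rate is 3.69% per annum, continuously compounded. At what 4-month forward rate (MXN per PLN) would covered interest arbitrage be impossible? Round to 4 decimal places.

T = 4/12 years.
MXN growth factor: e^(0.0461×4/12) = 1.0154853.
PLN accumulates by e^(0.0369×4/12) = 1.012376.
CIP: F = S · (grow MXN)/(grow PLN) = 4.74 × 1.0154853/1.012376 = 4.754558 MXN per PLN.

4.7546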